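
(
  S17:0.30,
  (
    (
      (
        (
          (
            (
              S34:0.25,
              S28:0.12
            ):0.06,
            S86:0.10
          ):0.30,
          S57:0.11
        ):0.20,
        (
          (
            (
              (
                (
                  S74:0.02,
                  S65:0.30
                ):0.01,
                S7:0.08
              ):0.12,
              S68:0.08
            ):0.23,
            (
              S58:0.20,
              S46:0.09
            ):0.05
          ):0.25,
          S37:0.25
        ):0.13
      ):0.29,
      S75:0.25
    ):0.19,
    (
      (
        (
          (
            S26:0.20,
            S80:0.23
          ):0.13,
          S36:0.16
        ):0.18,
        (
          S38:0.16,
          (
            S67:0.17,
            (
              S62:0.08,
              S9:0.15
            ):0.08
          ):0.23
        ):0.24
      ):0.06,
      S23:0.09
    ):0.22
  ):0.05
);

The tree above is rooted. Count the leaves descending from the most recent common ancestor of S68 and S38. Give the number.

The MRCA of S68 and S38 is the node subtending ((((((S34,S28),S86),S57),(((((S74,S65),S7),S68),(S58,S46)),S37)),S75),((((S26,S80),S36),(S38,(S67,(S62,S9)))),S23)).
That clade contains 20 terminal taxa: S23, S26, S28, S34, S36, S37, S38, S46, S57, S58, S62, S65, S67, S68, S7, S74, S75, S80, S86, S9.

20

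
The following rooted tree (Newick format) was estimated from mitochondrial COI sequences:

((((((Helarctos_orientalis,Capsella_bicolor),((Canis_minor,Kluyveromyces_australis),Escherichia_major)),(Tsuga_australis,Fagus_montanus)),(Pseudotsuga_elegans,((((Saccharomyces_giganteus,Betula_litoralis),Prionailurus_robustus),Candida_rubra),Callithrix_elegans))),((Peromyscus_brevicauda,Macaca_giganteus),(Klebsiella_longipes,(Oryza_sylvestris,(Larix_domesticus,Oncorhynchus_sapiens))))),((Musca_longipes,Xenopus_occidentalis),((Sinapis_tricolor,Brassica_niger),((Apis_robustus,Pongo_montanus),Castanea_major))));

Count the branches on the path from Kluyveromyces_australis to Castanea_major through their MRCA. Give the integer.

11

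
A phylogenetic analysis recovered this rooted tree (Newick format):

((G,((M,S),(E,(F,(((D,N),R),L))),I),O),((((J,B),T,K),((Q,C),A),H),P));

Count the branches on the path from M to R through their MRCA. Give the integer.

7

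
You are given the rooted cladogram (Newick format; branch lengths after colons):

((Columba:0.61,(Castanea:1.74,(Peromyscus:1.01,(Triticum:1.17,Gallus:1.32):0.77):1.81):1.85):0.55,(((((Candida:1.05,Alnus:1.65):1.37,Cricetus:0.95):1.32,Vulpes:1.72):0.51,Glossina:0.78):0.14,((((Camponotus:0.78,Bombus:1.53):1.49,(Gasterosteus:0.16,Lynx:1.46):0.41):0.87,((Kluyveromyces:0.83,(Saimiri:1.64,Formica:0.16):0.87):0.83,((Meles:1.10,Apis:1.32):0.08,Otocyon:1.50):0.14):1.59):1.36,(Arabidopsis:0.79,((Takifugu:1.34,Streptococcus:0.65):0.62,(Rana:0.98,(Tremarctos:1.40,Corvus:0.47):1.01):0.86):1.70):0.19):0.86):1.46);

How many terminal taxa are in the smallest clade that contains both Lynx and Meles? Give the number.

10

The MRCA of Lynx and Meles is the node subtending (((Camponotus,Bombus),(Gasterosteus,Lynx)),((Kluyveromyces,(Saimiri,Formica)),((Meles,Apis),Otocyon))).
That clade contains 10 terminal taxa: Apis, Bombus, Camponotus, Formica, Gasterosteus, Kluyveromyces, Lynx, Meles, Otocyon, Saimiri.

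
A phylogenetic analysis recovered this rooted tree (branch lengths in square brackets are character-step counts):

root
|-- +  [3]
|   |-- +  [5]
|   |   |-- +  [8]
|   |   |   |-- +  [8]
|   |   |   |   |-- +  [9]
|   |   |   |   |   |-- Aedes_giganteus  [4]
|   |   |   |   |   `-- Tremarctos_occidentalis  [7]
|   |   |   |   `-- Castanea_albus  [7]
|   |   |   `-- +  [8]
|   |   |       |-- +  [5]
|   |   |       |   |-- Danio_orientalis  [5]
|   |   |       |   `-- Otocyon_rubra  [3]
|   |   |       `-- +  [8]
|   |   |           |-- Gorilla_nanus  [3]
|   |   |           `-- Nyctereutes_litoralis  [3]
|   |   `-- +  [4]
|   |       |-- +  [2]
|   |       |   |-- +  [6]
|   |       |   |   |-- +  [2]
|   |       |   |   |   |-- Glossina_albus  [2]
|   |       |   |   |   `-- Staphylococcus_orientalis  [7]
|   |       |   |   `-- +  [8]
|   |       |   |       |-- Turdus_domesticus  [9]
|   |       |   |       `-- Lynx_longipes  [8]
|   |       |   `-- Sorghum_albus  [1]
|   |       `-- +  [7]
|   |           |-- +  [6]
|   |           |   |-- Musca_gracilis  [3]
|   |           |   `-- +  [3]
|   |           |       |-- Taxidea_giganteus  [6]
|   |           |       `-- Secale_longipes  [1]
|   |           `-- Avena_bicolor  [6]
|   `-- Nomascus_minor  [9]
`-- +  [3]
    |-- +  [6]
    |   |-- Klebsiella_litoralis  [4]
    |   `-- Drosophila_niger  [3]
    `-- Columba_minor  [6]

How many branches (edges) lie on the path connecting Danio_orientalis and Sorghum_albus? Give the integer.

7

The MRCA of Danio_orientalis and Sorghum_albus is the node subtending ((((Aedes_giganteus,Tremarctos_occidentalis),Castanea_albus),((Danio_orientalis,Otocyon_rubra),(Gorilla_nanus,Nyctereutes_litoralis))),((((Glossina_albus,Staphylococcus_orientalis),(Turdus_domesticus,Lynx_longipes)),Sorghum_albus),((Musca_gracilis,(Taxidea_giganteus,Secale_longipes)),Avena_bicolor))).
From Danio_orientalis up to that node: 4 branches. From Sorghum_albus up to the same node: 3 branches. Total: 4 + 3 = 7.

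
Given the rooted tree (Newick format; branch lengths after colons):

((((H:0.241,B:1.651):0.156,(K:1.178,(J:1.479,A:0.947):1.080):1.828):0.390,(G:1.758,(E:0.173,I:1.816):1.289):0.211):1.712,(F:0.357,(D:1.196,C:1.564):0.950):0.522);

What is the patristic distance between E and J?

6.450

The path runs E → … → MRCA → … → J; the MRCA is the node subtending (((H,B),(K,(J,A))),(G,(E,I))).
Branch lengths along that path: 0.173 + 1.289 + 0.211 + 0.390 + 1.828 + 1.080 + 1.479 = 6.450.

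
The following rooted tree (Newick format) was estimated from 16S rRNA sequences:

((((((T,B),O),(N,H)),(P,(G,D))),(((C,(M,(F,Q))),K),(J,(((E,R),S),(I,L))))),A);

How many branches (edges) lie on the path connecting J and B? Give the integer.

8

The MRCA of J and B is the node subtending (((((T,B),O),(N,H)),(P,(G,D))),(((C,(M,(F,Q))),K),(J,(((E,R),S),(I,L))))).
From J up to that node: 3 branches. From B up to the same node: 5 branches. Total: 3 + 5 = 8.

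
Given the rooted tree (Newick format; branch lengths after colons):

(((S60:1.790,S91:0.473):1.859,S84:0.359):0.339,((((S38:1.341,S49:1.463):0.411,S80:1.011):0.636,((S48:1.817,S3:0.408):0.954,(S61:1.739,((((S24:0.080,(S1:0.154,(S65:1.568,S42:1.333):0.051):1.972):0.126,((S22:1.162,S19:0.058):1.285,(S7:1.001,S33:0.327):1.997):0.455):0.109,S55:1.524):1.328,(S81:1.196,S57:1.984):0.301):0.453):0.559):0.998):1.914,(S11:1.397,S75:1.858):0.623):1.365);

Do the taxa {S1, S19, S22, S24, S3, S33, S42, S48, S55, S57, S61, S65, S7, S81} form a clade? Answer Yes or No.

The most recent common ancestor of these taxa subtends ((S48,S3),(S61,((((S24,(S1,(S65,S42))),((S22,S19),(S7,S33))),S55),(S81,S57)))).
That clade has exactly 14 tips — every listed taxon and nothing else — so the group is monophyletic.

Yes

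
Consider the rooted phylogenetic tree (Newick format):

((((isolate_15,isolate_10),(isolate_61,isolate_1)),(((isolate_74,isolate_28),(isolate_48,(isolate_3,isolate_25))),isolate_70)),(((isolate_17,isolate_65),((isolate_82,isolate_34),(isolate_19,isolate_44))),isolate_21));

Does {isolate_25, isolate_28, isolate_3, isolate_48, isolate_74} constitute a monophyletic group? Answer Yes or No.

Yes

The most recent common ancestor of these taxa subtends ((isolate_74,isolate_28),(isolate_48,(isolate_3,isolate_25))).
That clade has exactly 5 tips — every listed taxon and nothing else — so the group is monophyletic.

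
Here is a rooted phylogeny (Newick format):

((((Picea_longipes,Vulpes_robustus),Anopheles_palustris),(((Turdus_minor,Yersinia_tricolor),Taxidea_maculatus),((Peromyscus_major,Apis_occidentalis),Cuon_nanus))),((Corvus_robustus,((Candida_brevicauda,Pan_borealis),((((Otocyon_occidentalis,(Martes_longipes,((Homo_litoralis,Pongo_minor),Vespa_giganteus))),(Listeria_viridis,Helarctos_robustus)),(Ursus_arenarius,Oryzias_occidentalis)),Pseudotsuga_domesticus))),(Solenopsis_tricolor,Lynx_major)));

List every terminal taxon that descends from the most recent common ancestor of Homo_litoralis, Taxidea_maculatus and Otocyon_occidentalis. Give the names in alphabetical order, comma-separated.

Tracing Homo_litoralis: it sits inside (Homo_litoralis,Pongo_minor).
Tracing Taxidea_maculatus: it sits inside ((Turdus_minor,Yersinia_tricolor),Taxidea_maculatus).
Tracing Otocyon_occidentalis: it sits inside (Otocyon_occidentalis,(Martes_longipes,((Homo_litoralis,Pongo_minor),Vespa_giganteus))).
The smallest clade enclosing all 3 is the whole tree (their MRCA is the root), so the answer is all 24 tips in alphabetical order.

Anopheles_palustris, Apis_occidentalis, Candida_brevicauda, Corvus_robustus, Cuon_nanus, Helarctos_robustus, Homo_litoralis, Listeria_viridis, Lynx_major, Martes_longipes, Oryzias_occidentalis, Otocyon_occidentalis, Pan_borealis, Peromyscus_major, Picea_longipes, Pongo_minor, Pseudotsuga_domesticus, Solenopsis_tricolor, Taxidea_maculatus, Turdus_minor, Ursus_arenarius, Vespa_giganteus, Vulpes_robustus, Yersinia_tricolor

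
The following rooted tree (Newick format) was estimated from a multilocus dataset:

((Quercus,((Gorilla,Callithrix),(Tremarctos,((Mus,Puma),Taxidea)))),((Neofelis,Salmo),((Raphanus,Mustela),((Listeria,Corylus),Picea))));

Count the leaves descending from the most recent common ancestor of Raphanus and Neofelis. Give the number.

7

The MRCA of Raphanus and Neofelis is the node subtending ((Neofelis,Salmo),((Raphanus,Mustela),((Listeria,Corylus),Picea))).
That clade contains 7 terminal taxa: Corylus, Listeria, Mustela, Neofelis, Picea, Raphanus, Salmo.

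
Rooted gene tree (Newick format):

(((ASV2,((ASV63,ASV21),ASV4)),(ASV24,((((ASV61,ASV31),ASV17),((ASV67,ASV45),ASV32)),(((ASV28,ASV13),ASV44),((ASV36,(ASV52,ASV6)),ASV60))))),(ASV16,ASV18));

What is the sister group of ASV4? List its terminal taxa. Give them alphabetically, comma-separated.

ASV4 attaches to the tree at the node subtending ((ASV63,ASV21),ASV4).
The other lineage descending from that same node — the sister group — is (ASV63,ASV21); its 2 tips in alphabetical order are the answer.

ASV21, ASV63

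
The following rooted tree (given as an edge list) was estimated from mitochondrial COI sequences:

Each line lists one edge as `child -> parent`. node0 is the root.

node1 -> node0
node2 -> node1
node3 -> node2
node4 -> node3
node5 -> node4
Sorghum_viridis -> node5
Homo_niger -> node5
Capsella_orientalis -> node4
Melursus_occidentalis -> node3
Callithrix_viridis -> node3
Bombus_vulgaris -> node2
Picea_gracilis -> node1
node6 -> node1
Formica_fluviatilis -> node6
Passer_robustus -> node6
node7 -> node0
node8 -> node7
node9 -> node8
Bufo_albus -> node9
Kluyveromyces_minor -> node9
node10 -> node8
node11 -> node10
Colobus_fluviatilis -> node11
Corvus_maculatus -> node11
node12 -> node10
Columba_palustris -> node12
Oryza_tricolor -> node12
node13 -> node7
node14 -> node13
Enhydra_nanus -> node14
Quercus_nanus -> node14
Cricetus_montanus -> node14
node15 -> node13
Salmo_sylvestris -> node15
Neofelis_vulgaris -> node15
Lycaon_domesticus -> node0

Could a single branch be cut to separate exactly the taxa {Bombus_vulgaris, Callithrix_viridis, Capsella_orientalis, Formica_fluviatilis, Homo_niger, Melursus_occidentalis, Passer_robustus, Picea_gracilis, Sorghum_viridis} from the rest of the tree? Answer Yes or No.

The most recent common ancestor of these taxa subtends (((((Sorghum_viridis,Homo_niger),Capsella_orientalis),Melursus_occidentalis,Callithrix_viridis),Bombus_vulgaris),Picea_gracilis,(Formica_fluviatilis,Passer_robustus)).
That clade has exactly 9 tips — every listed taxon and nothing else — so the group is monophyletic.

Yes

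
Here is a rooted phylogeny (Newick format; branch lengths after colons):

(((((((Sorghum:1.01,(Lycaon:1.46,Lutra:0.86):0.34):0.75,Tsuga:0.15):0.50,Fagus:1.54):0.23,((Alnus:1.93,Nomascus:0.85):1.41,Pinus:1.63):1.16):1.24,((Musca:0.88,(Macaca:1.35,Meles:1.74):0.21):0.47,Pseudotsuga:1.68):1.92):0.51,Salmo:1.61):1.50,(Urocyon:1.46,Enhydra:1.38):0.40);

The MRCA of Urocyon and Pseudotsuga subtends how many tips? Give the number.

15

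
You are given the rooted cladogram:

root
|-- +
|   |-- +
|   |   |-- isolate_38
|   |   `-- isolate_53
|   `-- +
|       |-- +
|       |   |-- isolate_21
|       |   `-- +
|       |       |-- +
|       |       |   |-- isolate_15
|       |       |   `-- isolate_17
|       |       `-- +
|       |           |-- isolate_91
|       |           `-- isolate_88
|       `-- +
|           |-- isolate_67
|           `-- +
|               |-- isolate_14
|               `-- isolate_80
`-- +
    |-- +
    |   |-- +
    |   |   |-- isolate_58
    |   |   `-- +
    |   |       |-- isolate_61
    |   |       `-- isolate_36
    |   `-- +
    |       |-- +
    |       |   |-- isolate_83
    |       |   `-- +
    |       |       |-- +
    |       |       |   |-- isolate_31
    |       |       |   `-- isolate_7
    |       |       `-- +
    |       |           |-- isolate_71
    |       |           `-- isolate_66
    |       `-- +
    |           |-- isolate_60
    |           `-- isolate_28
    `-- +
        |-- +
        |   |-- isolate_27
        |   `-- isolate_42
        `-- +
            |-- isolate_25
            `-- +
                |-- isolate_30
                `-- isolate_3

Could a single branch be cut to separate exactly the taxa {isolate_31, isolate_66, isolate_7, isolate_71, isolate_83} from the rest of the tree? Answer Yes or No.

The most recent common ancestor of these taxa subtends (isolate_83,((isolate_31,isolate_7),(isolate_71,isolate_66))).
That clade has exactly 5 tips — every listed taxon and nothing else — so the group is monophyletic.

Yes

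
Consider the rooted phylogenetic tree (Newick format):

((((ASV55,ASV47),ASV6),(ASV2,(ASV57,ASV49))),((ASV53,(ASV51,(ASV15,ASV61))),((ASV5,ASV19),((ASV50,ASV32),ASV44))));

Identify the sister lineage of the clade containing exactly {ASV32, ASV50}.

ASV44

The clade containing exactly {ASV32, ASV50} attaches to the tree at the node subtending ((ASV50,ASV32),ASV44).
The other lineage descending from that same node — the sister group — is the single tip ASV44.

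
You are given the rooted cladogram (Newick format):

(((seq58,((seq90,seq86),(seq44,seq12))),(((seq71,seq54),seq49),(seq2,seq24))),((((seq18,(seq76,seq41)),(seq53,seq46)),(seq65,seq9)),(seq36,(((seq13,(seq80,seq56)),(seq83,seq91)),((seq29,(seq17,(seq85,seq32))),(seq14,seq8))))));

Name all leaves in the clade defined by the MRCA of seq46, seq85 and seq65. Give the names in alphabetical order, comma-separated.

Tracing seq46: it sits inside (seq53,seq46).
Tracing seq85: it sits inside (seq85,seq32).
Tracing seq65: it sits inside (seq65,seq9).
The smallest clade enclosing all 3 is ((((seq18,(seq76,seq41)),(seq53,seq46)),(seq65,seq9)),(seq36,(((seq13,(seq80,seq56)),(seq83,seq91)),((seq29,(seq17,(seq85,seq32))),(seq14,seq8))))); the answer is its 19 terminal taxa in alphabetical order.

seq13, seq14, seq17, seq18, seq29, seq32, seq36, seq41, seq46, seq53, seq56, seq65, seq76, seq8, seq80, seq83, seq85, seq9, seq91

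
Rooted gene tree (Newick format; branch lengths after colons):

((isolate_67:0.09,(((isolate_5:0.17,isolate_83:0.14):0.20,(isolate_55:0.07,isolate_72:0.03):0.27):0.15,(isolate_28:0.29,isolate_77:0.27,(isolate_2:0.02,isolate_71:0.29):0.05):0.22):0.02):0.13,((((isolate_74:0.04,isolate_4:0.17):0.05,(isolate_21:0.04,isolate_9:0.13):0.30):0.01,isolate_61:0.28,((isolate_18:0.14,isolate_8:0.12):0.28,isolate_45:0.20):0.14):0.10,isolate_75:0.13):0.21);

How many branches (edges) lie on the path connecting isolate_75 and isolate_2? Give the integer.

The MRCA of isolate_75 and isolate_2 is the root of the tree.
From isolate_75 up to that node: 2 branches. From isolate_2 up to the same node: 5 branches. Total: 2 + 5 = 7.

7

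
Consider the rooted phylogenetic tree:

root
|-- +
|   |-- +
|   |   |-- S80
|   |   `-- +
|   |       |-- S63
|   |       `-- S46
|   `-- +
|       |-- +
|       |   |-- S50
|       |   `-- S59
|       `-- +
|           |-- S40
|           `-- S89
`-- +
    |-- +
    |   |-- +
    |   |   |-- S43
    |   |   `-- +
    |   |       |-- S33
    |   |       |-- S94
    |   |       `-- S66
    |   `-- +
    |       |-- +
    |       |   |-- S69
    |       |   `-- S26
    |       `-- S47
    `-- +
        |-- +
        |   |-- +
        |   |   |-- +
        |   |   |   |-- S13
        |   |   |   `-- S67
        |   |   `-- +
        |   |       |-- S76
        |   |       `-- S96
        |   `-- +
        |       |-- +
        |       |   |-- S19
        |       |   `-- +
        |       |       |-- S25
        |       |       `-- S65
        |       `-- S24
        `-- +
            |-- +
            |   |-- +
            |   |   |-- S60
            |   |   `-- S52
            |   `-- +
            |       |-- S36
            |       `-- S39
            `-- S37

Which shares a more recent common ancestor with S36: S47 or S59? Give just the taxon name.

S47

The MRCA of S36 and S47 subtends (((S43,(S33,S94,S66)),((S69,S26),S47)),((((S13,S67),(S76,S96)),((S19,(S25,S65)),S24)),(((S60,S52),(S36,S39)),S37))) (20 taxa).
The MRCA of S36 and S59 is the root, subtending the entire tree (27 taxa).
The first is nested inside the second, so S36 shares a more recent common ancestor with S47.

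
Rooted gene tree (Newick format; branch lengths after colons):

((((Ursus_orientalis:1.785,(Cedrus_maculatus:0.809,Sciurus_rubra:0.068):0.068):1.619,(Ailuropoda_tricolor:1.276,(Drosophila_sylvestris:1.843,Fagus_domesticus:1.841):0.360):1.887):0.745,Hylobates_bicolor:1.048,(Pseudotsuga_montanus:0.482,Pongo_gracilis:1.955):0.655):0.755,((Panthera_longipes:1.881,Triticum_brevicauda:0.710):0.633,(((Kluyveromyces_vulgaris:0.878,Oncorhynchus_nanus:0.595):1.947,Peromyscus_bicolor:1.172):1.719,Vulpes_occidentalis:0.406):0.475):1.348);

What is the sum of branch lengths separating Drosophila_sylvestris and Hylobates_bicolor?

The path runs Drosophila_sylvestris → … → MRCA → … → Hylobates_bicolor; the MRCA is the node subtending (((Ursus_orientalis,(Cedrus_maculatus,Sciurus_rubra)),(Ailuropoda_tricolor,(Drosophila_sylvestris,Fagus_domesticus))),Hylobates_bicolor,(Pseudotsuga_montanus,Pongo_gracilis)).
Branch lengths along that path: 1.843 + 0.360 + 1.887 + 0.745 + 1.048 = 5.883.

5.883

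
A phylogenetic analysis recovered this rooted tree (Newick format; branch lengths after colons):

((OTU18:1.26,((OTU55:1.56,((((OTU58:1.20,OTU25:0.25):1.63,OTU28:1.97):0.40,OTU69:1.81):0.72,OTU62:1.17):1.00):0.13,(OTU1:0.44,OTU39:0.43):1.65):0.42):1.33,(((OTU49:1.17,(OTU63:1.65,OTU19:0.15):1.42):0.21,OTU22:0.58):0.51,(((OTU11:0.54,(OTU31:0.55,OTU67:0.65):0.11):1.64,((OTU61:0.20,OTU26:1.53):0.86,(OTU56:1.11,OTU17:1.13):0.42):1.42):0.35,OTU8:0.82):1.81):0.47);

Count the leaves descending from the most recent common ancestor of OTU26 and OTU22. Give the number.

The MRCA of OTU26 and OTU22 is the node subtending (((OTU49,(OTU63,OTU19)),OTU22),(((OTU11,(OTU31,OTU67)),((OTU61,OTU26),(OTU56,OTU17))),OTU8)).
That clade contains 12 terminal taxa: OTU11, OTU17, OTU19, OTU22, OTU26, OTU31, OTU49, OTU56, OTU61, OTU63, OTU67, OTU8.

12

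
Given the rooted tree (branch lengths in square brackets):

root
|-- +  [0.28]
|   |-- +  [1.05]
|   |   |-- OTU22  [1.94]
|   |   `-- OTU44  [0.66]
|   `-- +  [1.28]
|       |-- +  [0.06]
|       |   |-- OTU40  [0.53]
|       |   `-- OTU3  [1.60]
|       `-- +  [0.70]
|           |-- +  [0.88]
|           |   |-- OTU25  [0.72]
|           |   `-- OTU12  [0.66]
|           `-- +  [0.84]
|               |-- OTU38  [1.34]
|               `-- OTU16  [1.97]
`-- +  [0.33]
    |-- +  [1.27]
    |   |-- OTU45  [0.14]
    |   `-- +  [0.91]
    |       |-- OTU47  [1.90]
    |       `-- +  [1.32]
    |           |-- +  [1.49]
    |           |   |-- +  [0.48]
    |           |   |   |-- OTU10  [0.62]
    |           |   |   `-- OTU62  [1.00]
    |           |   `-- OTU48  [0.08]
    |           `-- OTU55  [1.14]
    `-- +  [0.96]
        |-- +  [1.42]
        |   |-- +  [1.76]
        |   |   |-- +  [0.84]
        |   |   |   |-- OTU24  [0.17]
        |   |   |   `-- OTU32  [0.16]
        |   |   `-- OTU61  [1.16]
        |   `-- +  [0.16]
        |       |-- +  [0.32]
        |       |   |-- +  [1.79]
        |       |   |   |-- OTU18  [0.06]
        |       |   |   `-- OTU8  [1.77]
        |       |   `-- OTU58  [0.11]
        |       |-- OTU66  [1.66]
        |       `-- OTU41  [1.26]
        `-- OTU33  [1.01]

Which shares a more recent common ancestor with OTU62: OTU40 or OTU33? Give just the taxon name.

OTU33

The MRCA of OTU62 and OTU33 subtends ((OTU45,(OTU47,(((OTU10,OTU62),OTU48),OTU55))),((((OTU24,OTU32),OTU61),(((OTU18,OTU8),OTU58),OTU66,OTU41)),OTU33)) (15 taxa).
The MRCA of OTU62 and OTU40 is the root, subtending the entire tree (23 taxa).
The first is nested inside the second, so OTU62 shares a more recent common ancestor with OTU33.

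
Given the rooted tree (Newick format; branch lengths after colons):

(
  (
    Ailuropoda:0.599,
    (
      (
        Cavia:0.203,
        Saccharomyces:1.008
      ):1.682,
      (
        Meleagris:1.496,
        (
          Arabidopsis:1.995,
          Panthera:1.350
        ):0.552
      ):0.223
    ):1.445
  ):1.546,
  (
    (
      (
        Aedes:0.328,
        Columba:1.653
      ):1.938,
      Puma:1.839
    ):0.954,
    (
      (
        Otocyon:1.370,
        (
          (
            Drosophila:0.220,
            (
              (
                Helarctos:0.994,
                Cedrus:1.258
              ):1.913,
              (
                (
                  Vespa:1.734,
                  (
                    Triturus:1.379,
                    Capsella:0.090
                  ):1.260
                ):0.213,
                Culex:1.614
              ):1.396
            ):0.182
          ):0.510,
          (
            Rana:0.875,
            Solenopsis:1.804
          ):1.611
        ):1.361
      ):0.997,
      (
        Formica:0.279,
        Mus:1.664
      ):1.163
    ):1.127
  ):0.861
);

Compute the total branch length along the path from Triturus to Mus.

10.125

The path runs Triturus → … → MRCA → … → Mus; the MRCA is the node subtending ((Otocyon,((Drosophila,((Helarctos,Cedrus),((Vespa,(Triturus,Capsella)),Culex))),(Rana,Solenopsis))),(Formica,Mus)).
Branch lengths along that path: 1.379 + 1.260 + 0.213 + 1.396 + 0.182 + 0.510 + 1.361 + 0.997 + 1.163 + 1.664 = 10.125.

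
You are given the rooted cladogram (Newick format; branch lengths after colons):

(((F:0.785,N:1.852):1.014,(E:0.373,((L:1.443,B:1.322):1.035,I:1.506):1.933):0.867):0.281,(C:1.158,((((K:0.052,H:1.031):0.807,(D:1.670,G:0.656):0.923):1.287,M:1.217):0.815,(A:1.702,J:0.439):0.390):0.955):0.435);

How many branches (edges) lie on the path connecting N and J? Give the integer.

The MRCA of N and J is the root of the tree.
From N up to that node: 3 branches. From J up to the same node: 4 branches. Total: 3 + 4 = 7.

7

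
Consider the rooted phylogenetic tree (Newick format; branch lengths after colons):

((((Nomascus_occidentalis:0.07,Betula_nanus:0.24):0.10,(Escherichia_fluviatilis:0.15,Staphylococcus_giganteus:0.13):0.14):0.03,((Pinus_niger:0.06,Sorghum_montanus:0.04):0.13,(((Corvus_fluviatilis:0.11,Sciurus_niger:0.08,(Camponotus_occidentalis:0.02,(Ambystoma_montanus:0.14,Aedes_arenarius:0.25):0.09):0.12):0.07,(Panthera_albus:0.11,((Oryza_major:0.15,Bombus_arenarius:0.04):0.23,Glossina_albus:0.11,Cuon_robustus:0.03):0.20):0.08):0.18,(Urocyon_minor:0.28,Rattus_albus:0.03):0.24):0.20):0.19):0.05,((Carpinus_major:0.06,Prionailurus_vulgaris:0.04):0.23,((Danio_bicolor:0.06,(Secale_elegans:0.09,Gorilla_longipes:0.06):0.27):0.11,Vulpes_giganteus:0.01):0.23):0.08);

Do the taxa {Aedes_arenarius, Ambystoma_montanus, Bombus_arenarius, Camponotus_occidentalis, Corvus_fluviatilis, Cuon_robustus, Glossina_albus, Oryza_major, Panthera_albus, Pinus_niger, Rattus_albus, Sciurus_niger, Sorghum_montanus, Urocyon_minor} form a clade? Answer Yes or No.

Yes

The most recent common ancestor of these taxa subtends ((Pinus_niger,Sorghum_montanus),(((Corvus_fluviatilis,Sciurus_niger,(Camponotus_occidentalis,(Ambystoma_montanus,Aedes_arenarius))),(Panthera_albus,((Oryza_major,Bombus_arenarius),Glossina_albus,Cuon_robustus))),(Urocyon_minor,Rattus_albus))).
That clade has exactly 14 tips — every listed taxon and nothing else — so the group is monophyletic.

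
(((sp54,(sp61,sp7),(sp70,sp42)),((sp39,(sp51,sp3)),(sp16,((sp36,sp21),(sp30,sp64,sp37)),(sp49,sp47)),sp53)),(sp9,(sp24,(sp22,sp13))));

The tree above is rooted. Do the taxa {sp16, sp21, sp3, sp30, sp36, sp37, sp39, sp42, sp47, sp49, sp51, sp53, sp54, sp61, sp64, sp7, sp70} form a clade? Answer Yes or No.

Yes

The most recent common ancestor of these taxa subtends ((sp54,(sp61,sp7),(sp70,sp42)),((sp39,(sp51,sp3)),(sp16,((sp36,sp21),(sp30,sp64,sp37)),(sp49,sp47)),sp53)).
That clade has exactly 17 tips — every listed taxon and nothing else — so the group is monophyletic.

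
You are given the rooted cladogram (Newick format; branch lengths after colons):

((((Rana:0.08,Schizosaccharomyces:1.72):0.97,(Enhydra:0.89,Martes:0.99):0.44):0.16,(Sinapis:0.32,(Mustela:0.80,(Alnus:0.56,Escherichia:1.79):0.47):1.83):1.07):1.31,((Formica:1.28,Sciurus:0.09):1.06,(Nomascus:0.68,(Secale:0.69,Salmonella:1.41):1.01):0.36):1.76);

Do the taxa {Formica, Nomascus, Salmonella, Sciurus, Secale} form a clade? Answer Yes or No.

Yes

The most recent common ancestor of these taxa subtends ((Formica,Sciurus),(Nomascus,(Secale,Salmonella))).
That clade has exactly 5 tips — every listed taxon and nothing else — so the group is monophyletic.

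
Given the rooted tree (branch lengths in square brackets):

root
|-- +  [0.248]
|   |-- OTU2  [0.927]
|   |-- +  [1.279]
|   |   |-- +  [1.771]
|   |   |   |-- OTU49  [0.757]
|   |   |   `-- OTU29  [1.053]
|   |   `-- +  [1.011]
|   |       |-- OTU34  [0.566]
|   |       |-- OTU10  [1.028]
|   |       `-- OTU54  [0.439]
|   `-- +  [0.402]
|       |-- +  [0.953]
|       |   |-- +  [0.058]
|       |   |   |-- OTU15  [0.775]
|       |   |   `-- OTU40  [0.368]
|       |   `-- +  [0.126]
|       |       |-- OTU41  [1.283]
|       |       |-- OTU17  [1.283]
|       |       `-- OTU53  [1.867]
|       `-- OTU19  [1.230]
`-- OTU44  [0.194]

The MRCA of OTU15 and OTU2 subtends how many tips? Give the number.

The MRCA of OTU15 and OTU2 is the node subtending (OTU2,((OTU49,OTU29),(OTU34,OTU10,OTU54)),(((OTU15,OTU40),(OTU41,OTU17,OTU53)),OTU19)).
That clade contains 12 terminal taxa: OTU10, OTU15, OTU17, OTU19, OTU2, OTU29, OTU34, OTU40, OTU41, OTU49, OTU53, OTU54.

12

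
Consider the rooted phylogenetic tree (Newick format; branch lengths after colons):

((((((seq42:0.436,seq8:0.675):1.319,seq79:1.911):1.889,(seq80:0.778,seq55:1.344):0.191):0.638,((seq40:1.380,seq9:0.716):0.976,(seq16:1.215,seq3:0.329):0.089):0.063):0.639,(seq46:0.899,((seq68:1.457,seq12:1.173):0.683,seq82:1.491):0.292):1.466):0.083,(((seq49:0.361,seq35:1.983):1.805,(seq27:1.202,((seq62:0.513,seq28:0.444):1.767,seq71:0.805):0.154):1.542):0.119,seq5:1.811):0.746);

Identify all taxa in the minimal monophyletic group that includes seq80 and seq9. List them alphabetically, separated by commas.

Tracing seq80: it sits inside (seq80,seq55).
Tracing seq9: it sits inside (seq40,seq9).
The smallest clade enclosing both is ((((seq42,seq8),seq79),(seq80,seq55)),((seq40,seq9),(seq16,seq3))); the answer is its 9 terminal taxa in alphabetical order.

seq16, seq3, seq40, seq42, seq55, seq79, seq8, seq80, seq9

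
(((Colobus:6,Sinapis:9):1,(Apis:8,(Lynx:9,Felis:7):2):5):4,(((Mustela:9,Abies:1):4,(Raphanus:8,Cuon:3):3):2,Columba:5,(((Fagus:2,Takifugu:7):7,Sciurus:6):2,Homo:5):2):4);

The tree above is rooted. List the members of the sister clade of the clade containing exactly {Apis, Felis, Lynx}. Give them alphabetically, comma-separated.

The clade containing exactly {Apis, Felis, Lynx} attaches to the tree at the node subtending ((Colobus,Sinapis),(Apis,(Lynx,Felis))).
The other lineage descending from that same node — the sister group — is (Colobus,Sinapis); its 2 tips in alphabetical order are the answer.

Colobus, Sinapis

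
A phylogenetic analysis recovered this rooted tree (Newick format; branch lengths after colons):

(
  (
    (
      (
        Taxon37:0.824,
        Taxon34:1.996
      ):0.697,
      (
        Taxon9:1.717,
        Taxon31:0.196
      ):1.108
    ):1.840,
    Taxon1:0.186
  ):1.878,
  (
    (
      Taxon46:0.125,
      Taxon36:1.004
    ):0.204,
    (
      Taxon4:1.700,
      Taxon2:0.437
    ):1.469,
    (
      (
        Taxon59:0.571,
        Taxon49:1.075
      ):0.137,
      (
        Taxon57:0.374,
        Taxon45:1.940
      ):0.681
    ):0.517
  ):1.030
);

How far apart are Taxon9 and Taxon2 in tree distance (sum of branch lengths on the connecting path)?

9.479

The path runs Taxon9 → … → MRCA → … → Taxon2; the MRCA is the root of the tree.
Branch lengths along that path: 1.717 + 1.108 + 1.840 + 1.878 + 1.030 + 1.469 + 0.437 = 9.479.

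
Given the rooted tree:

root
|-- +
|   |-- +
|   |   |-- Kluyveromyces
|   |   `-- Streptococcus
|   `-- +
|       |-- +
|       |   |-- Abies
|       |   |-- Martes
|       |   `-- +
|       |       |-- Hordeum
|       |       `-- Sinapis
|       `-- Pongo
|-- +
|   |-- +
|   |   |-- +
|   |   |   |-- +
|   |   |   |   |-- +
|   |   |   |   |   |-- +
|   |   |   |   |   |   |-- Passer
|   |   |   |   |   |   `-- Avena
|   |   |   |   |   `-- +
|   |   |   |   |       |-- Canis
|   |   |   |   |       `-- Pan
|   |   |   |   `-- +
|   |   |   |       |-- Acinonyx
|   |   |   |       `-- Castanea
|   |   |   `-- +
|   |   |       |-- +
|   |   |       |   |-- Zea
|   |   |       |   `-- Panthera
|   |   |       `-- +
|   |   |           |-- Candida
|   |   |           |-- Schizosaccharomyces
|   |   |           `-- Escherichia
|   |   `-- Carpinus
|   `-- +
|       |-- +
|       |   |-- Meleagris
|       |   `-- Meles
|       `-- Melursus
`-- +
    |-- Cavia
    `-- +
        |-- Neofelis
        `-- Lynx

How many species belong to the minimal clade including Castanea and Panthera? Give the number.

11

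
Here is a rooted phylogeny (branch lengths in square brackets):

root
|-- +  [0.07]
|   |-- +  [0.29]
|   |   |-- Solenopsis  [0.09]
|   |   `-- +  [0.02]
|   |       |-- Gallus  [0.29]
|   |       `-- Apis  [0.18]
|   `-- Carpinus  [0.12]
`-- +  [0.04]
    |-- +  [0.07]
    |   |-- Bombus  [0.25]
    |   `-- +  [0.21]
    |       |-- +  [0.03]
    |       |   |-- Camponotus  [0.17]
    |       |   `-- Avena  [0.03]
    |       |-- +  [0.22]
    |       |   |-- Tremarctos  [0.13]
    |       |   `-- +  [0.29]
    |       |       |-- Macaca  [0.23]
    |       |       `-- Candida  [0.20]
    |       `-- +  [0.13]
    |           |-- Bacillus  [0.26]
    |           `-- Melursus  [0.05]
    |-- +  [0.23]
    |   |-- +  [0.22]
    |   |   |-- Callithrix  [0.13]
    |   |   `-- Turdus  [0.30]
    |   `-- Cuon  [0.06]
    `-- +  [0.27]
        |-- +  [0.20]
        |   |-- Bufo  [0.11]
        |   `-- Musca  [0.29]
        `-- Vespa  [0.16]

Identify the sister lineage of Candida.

Macaca

Candida attaches to the tree at the node subtending (Macaca,Candida).
The other lineage descending from that same node — the sister group — is the single tip Macaca.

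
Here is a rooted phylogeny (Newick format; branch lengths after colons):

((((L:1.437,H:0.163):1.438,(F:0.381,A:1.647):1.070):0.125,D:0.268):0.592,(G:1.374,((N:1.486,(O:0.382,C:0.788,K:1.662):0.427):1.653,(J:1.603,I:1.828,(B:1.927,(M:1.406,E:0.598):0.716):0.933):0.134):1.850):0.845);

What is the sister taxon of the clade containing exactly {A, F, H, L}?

The clade containing exactly {A, F, H, L} attaches to the tree at the node subtending (((L,H),(F,A)),D).
The other lineage descending from that same node — the sister group — is the single tip D.

D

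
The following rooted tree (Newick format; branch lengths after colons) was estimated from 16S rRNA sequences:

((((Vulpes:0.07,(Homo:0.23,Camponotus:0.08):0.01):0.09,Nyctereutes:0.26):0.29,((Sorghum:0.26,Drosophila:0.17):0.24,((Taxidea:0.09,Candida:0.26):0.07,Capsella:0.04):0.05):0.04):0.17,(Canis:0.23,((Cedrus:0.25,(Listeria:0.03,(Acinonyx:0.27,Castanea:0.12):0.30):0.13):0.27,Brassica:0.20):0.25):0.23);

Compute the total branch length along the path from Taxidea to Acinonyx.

The path runs Taxidea → … → MRCA → … → Acinonyx; the MRCA is the root of the tree.
Branch lengths along that path: 0.09 + 0.07 + 0.05 + 0.04 + 0.17 + 0.23 + 0.25 + 0.27 + 0.13 + 0.30 + 0.27 = 1.87.

1.87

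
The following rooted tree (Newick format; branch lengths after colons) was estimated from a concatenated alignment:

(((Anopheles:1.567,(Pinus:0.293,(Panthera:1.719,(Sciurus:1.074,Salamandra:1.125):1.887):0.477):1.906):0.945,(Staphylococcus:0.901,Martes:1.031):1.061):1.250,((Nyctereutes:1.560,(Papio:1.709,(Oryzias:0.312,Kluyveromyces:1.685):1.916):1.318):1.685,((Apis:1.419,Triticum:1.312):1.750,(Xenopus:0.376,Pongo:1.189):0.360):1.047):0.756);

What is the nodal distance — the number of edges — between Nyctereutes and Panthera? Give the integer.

The MRCA of Nyctereutes and Panthera is the root of the tree.
From Nyctereutes up to that node: 3 branches. From Panthera up to the same node: 5 branches. Total: 3 + 5 = 8.

8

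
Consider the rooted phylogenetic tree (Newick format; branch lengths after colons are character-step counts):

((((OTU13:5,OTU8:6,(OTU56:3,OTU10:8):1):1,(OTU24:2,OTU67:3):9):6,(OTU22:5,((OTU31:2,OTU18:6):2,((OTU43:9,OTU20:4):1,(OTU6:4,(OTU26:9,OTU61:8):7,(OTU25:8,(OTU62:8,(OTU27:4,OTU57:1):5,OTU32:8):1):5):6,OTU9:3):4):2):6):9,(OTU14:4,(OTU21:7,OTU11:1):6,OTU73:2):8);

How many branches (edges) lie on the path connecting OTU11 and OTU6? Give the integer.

9

The MRCA of OTU11 and OTU6 is the root of the tree.
From OTU11 up to that node: 3 branches. From OTU6 up to the same node: 6 branches. Total: 3 + 6 = 9.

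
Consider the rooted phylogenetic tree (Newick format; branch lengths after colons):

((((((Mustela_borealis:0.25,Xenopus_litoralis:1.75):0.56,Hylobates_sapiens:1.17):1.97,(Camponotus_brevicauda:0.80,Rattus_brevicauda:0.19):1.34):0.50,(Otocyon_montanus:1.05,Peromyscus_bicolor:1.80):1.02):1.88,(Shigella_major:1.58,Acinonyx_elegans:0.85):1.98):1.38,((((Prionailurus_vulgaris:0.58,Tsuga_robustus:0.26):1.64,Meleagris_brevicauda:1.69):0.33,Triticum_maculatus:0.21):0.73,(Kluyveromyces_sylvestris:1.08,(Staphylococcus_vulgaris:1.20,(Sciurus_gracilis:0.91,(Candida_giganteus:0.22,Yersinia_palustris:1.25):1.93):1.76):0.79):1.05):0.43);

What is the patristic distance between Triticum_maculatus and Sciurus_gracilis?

5.45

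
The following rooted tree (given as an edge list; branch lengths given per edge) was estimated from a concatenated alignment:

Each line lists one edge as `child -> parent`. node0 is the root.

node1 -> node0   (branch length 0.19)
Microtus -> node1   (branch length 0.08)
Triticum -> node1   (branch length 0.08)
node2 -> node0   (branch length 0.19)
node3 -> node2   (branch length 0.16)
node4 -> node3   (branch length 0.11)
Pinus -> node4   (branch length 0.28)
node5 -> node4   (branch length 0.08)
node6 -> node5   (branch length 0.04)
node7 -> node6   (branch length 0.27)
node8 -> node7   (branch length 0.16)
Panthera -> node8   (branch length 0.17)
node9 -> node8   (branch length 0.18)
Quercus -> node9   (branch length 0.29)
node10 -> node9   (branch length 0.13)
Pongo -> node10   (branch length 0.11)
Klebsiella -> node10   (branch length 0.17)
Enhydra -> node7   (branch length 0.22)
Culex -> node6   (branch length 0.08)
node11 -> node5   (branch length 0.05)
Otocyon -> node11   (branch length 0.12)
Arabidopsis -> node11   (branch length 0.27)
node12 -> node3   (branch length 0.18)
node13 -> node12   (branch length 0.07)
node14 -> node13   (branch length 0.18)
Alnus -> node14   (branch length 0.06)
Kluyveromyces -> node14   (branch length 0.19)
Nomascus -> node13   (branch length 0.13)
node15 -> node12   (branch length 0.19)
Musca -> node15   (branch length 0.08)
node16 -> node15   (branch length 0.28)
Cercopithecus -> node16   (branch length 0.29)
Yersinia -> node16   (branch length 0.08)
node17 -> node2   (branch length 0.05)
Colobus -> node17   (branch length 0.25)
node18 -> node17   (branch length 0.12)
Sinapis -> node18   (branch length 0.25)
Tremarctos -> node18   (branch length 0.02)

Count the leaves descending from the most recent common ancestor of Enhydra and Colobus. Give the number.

18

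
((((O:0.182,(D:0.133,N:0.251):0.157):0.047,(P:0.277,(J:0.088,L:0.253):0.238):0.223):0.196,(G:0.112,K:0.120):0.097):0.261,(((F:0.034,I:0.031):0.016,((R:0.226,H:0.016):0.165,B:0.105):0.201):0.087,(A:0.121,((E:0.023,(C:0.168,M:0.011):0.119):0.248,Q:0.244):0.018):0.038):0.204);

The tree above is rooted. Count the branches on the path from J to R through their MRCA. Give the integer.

10

The MRCA of J and R is the root of the tree.
From J up to that node: 5 branches. From R up to the same node: 5 branches. Total: 5 + 5 = 10.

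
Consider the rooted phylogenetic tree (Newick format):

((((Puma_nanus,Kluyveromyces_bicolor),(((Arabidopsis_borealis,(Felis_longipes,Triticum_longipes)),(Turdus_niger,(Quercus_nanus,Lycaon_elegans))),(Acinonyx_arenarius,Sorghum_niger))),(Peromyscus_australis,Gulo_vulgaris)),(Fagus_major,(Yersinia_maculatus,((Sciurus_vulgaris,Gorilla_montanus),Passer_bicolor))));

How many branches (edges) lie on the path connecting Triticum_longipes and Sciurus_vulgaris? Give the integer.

12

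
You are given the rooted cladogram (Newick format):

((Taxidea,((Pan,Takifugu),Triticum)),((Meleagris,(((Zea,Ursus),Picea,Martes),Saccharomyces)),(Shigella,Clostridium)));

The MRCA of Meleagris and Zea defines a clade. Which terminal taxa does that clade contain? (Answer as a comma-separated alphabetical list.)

Tracing Meleagris: it sits inside (Meleagris,(((Zea,Ursus),Picea,Martes),Saccharomyces)).
Tracing Zea: it sits inside (Zea,Ursus).
The smallest clade enclosing both is (Meleagris,(((Zea,Ursus),Picea,Martes),Saccharomyces)); the answer is its 6 terminal taxa in alphabetical order.

Martes, Meleagris, Picea, Saccharomyces, Ursus, Zea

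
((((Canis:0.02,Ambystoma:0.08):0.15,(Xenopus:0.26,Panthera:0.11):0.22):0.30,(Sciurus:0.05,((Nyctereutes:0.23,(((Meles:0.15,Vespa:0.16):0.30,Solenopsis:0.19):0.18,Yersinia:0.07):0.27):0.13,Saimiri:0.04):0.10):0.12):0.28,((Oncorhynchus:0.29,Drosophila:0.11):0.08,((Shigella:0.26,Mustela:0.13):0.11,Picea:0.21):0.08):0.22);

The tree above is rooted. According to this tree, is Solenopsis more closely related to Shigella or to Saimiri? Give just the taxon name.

The MRCA of Solenopsis and Saimiri subtends ((Nyctereutes,(((Meles,Vespa),Solenopsis),Yersinia)),Saimiri) (6 taxa).
The MRCA of Solenopsis and Shigella is the root, subtending the entire tree (16 taxa).
The first is nested inside the second, so Solenopsis shares a more recent common ancestor with Saimiri.

Saimiri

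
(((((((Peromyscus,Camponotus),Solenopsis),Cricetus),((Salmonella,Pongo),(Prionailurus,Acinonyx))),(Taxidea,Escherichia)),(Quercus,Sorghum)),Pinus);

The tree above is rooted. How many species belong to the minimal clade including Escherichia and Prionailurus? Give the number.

The MRCA of Escherichia and Prionailurus is the node subtending (((((Peromyscus,Camponotus),Solenopsis),Cricetus),((Salmonella,Pongo),(Prionailurus,Acinonyx))),(Taxidea,Escherichia)).
That clade contains 10 terminal taxa: Acinonyx, Camponotus, Cricetus, Escherichia, Peromyscus, Pongo, Prionailurus, Salmonella, Solenopsis, Taxidea.

10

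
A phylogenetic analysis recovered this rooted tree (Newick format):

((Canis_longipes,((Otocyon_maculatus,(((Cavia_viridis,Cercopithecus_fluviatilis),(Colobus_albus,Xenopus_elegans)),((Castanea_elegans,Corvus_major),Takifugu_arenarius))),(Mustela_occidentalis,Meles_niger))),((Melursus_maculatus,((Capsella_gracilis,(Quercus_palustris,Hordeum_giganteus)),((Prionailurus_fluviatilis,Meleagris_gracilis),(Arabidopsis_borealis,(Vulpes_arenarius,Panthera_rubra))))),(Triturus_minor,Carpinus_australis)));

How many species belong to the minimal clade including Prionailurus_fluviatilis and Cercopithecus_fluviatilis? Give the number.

The MRCA of Prionailurus_fluviatilis and Cercopithecus_fluviatilis is the root, so the clade is the entire tree.
That clade contains 22 terminal taxa: Arabidopsis_borealis, Canis_longipes, Capsella_gracilis, Carpinus_australis, Castanea_elegans, Cavia_viridis, Cercopithecus_fluviatilis, Colobus_albus, Corvus_major, Hordeum_giganteus, Meleagris_gracilis, Meles_niger, Melursus_maculatus, Mustela_occidentalis, Otocyon_maculatus, Panthera_rubra, Prionailurus_fluviatilis, Quercus_palustris, Takifugu_arenarius, Triturus_minor, Vulpes_arenarius, Xenopus_elegans.

22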